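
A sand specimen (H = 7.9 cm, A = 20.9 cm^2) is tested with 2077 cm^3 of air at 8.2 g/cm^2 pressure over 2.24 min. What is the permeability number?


Formula: Permeability Number P = (V * H) / (p * A * t)
Numerator: V * H = 2077 * 7.9 = 16408.3
Denominator: p * A * t = 8.2 * 20.9 * 2.24 = 383.8912
P = 16408.3 / 383.8912 = 42.7421


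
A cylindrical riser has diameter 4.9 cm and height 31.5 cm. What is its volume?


Formula: V = pi * (D/2)^2 * H  (cylinder volume)
Radius = D/2 = 4.9/2 = 2.45 cm
V = pi * 2.45^2 * 31.5 = 594.0084 cm^3

Final answer: 594.0084 cm^3


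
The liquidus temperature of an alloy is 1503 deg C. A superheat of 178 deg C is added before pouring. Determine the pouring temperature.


Formula: T_pour = T_melt + Superheat
T_pour = 1503 + 178 = 1681 deg C


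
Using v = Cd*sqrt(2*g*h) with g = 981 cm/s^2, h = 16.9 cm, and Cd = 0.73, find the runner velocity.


Formula: v = Cd * sqrt(2 * g * h)  (Torricelli with discharge coefficient)
2*g*h = 2 * 981 * 16.9 = 33157.8 cm^2/s^2
sqrt(33157.8) = 182.09283 cm/s
v = 0.73 * 182.09283 = 132.9278 cm/s

Final answer: 132.9278 cm/s


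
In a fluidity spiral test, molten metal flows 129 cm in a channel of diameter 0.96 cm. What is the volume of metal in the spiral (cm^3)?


Formula: V = pi * (d/2)^2 * L  (cylinder volume)
Radius = 0.96/2 = 0.48 cm
V = pi * 0.48^2 * 129 = 93.3732 cm^3

93.3732 cm^3


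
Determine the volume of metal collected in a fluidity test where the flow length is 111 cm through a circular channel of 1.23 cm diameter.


Formula: V = pi * (d/2)^2 * L  (cylinder volume)
Radius = 1.23/2 = 0.615 cm
V = pi * 0.615^2 * 111 = 131.8934 cm^3


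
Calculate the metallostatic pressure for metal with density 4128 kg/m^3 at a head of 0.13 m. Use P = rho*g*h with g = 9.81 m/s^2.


Formula: P = rho * g * h
rho * g = 4128 * 9.81 = 40495.68 N/m^3
P = 40495.68 * 0.13 = 5264.4384 Pa


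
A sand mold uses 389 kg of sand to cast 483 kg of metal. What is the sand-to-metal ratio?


Formula: Sand-to-Metal Ratio = W_sand / W_metal
Ratio = 389 kg / 483 kg = 0.8054

0.8054


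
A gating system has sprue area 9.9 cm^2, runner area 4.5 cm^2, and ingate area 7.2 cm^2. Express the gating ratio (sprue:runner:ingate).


Sprue:Runner:Ingate = 1 : 4.5/9.9 : 7.2/9.9 = 1:0.45:0.73

1:0.45:0.73


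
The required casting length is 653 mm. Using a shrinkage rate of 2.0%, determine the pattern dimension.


Formula: L_pattern = L_casting * (1 + shrinkage_rate/100)
Shrinkage factor = 1 + 2.0/100 = 1.02
L_pattern = 653 mm * 1.02 = 666.0600 mm


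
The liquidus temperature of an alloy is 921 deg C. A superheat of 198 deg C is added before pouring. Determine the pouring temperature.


Formula: T_pour = T_melt + Superheat
T_pour = 921 + 198 = 1119 deg C

Final answer: 1119 deg C


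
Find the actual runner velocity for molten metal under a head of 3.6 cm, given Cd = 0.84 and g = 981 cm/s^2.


Formula: v = Cd * sqrt(2 * g * h)  (Torricelli with discharge coefficient)
2*g*h = 2 * 981 * 3.6 = 7063.2 cm^2/s^2
sqrt(7063.2) = 84.04285 cm/s
v = 0.84 * 84.04285 = 70.5960 cm/s


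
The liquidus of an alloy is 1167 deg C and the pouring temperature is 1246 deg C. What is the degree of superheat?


Formula: Superheat = T_pour - T_melt
Superheat = 1246 - 1167 = 79 deg C


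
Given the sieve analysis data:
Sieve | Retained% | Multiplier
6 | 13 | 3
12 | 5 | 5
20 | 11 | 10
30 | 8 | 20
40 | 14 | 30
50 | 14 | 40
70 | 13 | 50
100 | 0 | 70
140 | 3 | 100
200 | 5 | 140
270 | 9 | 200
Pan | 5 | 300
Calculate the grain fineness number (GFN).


Formula: GFN = sum(pct * multiplier) / sum(pct)
sum(pct * multiplier) = 6264
sum(pct) = 100
GFN = 6264 / 100 = 62.64

Answer: 62.64


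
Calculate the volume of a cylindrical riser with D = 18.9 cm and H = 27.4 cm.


Formula: V = pi * (D/2)^2 * H  (cylinder volume)
Radius = D/2 = 18.9/2 = 9.45 cm
V = pi * 9.45^2 * 27.4 = 7687.1269 cm^3


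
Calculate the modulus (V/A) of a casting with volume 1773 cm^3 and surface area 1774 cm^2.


Formula: Casting Modulus M = V / A
M = 1773 cm^3 / 1774 cm^2 = 0.9994 cm

0.9994 cm


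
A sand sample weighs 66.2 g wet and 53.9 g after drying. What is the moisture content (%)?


Formula: MC = (W_wet - W_dry) / W_wet * 100
Water mass = 66.2 - 53.9 = 12.3 g
MC = 12.3 / 66.2 * 100 = 18.5801%

Final answer: 18.5801%


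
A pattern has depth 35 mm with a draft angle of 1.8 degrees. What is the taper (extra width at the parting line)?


Formula: taper = depth * tan(draft_angle)
tan(1.8 deg) = 0.0314263
taper = 35 mm * 0.0314263 = 1.0999 mm


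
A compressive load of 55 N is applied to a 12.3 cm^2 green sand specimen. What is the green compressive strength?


Formula: Compressive Strength = Force / Area
Strength = 55 N / 12.3 cm^2 = 4.4715 N/cm^2

Final answer: 4.4715 N/cm^2


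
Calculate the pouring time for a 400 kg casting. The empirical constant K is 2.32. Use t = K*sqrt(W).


Formula: t = K * sqrt(W)
sqrt(W) = sqrt(400) = 20.00000
t = 2.32 * 20.00000 = 46.4000 s

46.4000 s


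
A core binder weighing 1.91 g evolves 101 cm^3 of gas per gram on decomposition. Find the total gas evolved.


Formula: V_gas = W_binder * gas_evolution_rate
V = 1.91 g * 101 cm^3/g = 192.9100 cm^3

Answer: 192.9100 cm^3


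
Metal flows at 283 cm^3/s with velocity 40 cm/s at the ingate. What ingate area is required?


Formula: A_ingate = Q / v  (continuity equation)
A = 283 cm^3/s / 40 cm/s = 7.0750 cm^2

7.0750 cm^2


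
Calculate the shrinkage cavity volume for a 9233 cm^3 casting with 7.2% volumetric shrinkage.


Formula: V_shrink = V_casting * shrinkage_pct / 100
V_shrink = 9233 cm^3 * 7.2 / 100 = 664.7760 cm^3

Final answer: 664.7760 cm^3


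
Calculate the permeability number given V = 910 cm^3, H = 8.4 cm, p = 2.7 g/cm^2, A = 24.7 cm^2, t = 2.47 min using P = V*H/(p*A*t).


Formula: Permeability Number P = (V * H) / (p * A * t)
Numerator: V * H = 910 * 8.4 = 7644.0
Denominator: p * A * t = 2.7 * 24.7 * 2.47 = 164.7243
P = 7644.0 / 164.7243 = 46.4048

Final answer: 46.4048


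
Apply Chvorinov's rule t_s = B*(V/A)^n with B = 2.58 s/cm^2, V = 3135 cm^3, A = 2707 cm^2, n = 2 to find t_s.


Formula: t_s = B * (V/A)^n  (Chvorinov's rule, n=2)
Modulus M = V/A = 3135/2707 = 1.158109 cm
M^2 = 1.158109^2 = 1.341216 cm^2
t_s = 2.58 * 1.341216 = 3.4603 s

Answer: 3.4603 s


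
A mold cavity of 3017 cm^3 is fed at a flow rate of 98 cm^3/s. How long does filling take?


Formula: t_fill = V_mold / Q_flow
t = 3017 cm^3 / 98 cm^3/s = 30.7857 s


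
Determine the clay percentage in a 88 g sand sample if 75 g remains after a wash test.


Formula: Clay% = (W_total - W_washed) / W_total * 100
Clay mass = 88 - 75 = 13 g
Clay% = 13 / 88 * 100 = 14.7727%

14.7727%


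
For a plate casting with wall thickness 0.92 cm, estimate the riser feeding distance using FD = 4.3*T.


Formula: FD = 4.3 * T  (riser feeding-distance rule)
FD = 4.3 * 0.92 cm = 3.9560 cm

Final answer: 3.9560 cm


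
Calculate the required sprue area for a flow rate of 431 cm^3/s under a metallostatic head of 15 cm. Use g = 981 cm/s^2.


Formula: v = sqrt(2*g*h), A = Q/v
Velocity: v = sqrt(2 * 981 * 15) = sqrt(29430) = 171.5517 cm/s
Sprue area: A = Q / v = 431 / 171.5517 = 2.5124 cm^2

2.5124 cm^2


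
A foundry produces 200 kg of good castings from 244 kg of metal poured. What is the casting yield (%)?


Formula: Casting Yield = (W_good / W_total) * 100
Yield = (200 kg / 244 kg) * 100 = 81.9672%

81.9672%


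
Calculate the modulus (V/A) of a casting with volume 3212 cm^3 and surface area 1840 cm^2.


Formula: Casting Modulus M = V / A
M = 3212 cm^3 / 1840 cm^2 = 1.7457 cm

1.7457 cm


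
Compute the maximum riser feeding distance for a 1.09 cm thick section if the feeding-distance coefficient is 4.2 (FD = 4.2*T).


Formula: FD = 4.2 * T  (riser feeding-distance rule)
FD = 4.2 * 1.09 cm = 4.5780 cm

Final answer: 4.5780 cm


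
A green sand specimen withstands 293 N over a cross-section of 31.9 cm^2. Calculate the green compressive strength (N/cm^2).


Formula: Compressive Strength = Force / Area
Strength = 293 N / 31.9 cm^2 = 9.1850 N/cm^2

9.1850 N/cm^2


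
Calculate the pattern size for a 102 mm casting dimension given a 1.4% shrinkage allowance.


Formula: L_pattern = L_casting * (1 + shrinkage_rate/100)
Shrinkage factor = 1 + 1.4/100 = 1.014
L_pattern = 102 mm * 1.014 = 103.4280 mm

Answer: 103.4280 mm


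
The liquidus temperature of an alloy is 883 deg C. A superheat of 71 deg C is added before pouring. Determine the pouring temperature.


Formula: T_pour = T_melt + Superheat
T_pour = 883 + 71 = 954 deg C

954 deg C


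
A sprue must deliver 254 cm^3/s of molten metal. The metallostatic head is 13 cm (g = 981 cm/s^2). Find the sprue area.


Formula: v = sqrt(2*g*h), A = Q/v
Velocity: v = sqrt(2 * 981 * 13) = sqrt(25506) = 159.7060 cm/s
Sprue area: A = Q / v = 254 / 159.7060 = 1.5904 cm^2

Answer: 1.5904 cm^2


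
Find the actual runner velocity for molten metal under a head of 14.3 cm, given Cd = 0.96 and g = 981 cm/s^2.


Formula: v = Cd * sqrt(2 * g * h)  (Torricelli with discharge coefficient)
2*g*h = 2 * 981 * 14.3 = 28056.6 cm^2/s^2
sqrt(28056.6) = 167.50104 cm/s
v = 0.96 * 167.50104 = 160.8010 cm/s


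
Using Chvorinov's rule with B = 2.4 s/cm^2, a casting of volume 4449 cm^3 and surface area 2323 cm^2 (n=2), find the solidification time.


Formula: t_s = B * (V/A)^n  (Chvorinov's rule, n=2)
Modulus M = V/A = 4449/2323 = 1.915196 cm
M^2 = 1.915196^2 = 3.667976 cm^2
t_s = 2.4 * 3.667976 = 8.8031 s


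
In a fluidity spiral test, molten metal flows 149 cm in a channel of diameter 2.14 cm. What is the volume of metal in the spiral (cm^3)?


Formula: V = pi * (d/2)^2 * L  (cylinder volume)
Radius = 2.14/2 = 1.07 cm
V = pi * 1.07^2 * 149 = 535.9246 cm^3

Answer: 535.9246 cm^3


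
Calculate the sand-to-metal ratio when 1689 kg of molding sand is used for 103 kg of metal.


Formula: Sand-to-Metal Ratio = W_sand / W_metal
Ratio = 1689 kg / 103 kg = 16.3981

Final answer: 16.3981


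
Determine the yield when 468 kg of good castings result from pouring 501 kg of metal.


Formula: Casting Yield = (W_good / W_total) * 100
Yield = (468 kg / 501 kg) * 100 = 93.4132%

Answer: 93.4132%


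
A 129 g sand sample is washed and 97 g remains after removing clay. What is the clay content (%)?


Formula: Clay% = (W_total - W_washed) / W_total * 100
Clay mass = 129 - 97 = 32 g
Clay% = 32 / 129 * 100 = 24.8062%

Final answer: 24.8062%


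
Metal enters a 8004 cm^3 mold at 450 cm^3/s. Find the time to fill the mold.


Formula: t_fill = V_mold / Q_flow
t = 8004 cm^3 / 450 cm^3/s = 17.7867 s

Answer: 17.7867 s


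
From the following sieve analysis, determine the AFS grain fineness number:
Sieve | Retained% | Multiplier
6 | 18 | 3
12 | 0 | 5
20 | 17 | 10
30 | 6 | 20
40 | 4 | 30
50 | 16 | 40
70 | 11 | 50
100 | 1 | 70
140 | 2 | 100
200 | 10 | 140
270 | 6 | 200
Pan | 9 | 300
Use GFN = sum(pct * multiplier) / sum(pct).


Formula: GFN = sum(pct * multiplier) / sum(pct)
sum(pct * multiplier) = 7224
sum(pct) = 100
GFN = 7224 / 100 = 72.24


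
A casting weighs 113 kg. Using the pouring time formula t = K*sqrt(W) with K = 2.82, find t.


Formula: t = K * sqrt(W)
sqrt(W) = sqrt(113) = 10.63015
t = 2.82 * 10.63015 = 29.9770 s

Answer: 29.9770 s


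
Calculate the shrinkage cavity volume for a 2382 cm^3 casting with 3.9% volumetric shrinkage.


Formula: V_shrink = V_casting * shrinkage_pct / 100
V_shrink = 2382 cm^3 * 3.9 / 100 = 92.8980 cm^3


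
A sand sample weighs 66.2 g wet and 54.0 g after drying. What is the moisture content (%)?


Formula: MC = (W_wet - W_dry) / W_wet * 100
Water mass = 66.2 - 54.0 = 12.2 g
MC = 12.2 / 66.2 * 100 = 18.4290%

18.4290%


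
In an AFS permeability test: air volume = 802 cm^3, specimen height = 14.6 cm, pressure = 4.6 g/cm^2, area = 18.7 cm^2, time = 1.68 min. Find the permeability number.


Formula: Permeability Number P = (V * H) / (p * A * t)
Numerator: V * H = 802 * 14.6 = 11709.2
Denominator: p * A * t = 4.6 * 18.7 * 1.68 = 144.5136
P = 11709.2 / 144.5136 = 81.0249

Answer: 81.0249


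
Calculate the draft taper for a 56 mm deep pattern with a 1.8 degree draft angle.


Formula: taper = depth * tan(draft_angle)
tan(1.8 deg) = 0.0314263
taper = 56 mm * 0.0314263 = 1.7599 mm


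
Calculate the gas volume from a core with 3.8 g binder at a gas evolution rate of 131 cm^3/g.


Formula: V_gas = W_binder * gas_evolution_rate
V = 3.8 g * 131 cm^3/g = 497.8000 cm^3

Answer: 497.8000 cm^3


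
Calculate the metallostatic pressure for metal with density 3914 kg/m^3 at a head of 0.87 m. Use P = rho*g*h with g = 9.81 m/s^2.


Formula: P = rho * g * h
rho * g = 3914 * 9.81 = 38396.34 N/m^3
P = 38396.34 * 0.87 = 33404.8158 Pa

Final answer: 33404.8158 Pa


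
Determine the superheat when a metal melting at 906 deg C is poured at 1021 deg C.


Formula: Superheat = T_pour - T_melt
Superheat = 1021 - 906 = 115 deg C

Final answer: 115 deg C


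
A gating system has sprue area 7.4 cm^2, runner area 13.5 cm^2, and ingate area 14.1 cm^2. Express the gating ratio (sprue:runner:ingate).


Sprue:Runner:Ingate = 1 : 13.5/7.4 : 14.1/7.4 = 1:1.82:1.91

Answer: 1:1.82:1.91


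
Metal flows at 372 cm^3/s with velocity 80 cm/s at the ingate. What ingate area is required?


Formula: A_ingate = Q / v  (continuity equation)
A = 372 cm^3/s / 80 cm/s = 4.6500 cm^2

4.6500 cm^2


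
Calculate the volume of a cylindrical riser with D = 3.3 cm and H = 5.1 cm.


Formula: V = pi * (D/2)^2 * H  (cylinder volume)
Radius = D/2 = 3.3/2 = 1.65 cm
V = pi * 1.65^2 * 5.1 = 43.6202 cm^3

Answer: 43.6202 cm^3


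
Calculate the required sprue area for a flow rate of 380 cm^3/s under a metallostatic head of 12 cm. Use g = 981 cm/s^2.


Formula: v = sqrt(2*g*h), A = Q/v
Velocity: v = sqrt(2 * 981 * 12) = sqrt(23544) = 153.4405 cm/s
Sprue area: A = Q / v = 380 / 153.4405 = 2.4765 cm^2

Final answer: 2.4765 cm^2


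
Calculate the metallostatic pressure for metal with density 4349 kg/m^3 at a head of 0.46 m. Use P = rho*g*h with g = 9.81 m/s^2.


Formula: P = rho * g * h
rho * g = 4349 * 9.81 = 42663.69 N/m^3
P = 42663.69 * 0.46 = 19625.2974 Pa

Answer: 19625.2974 Pa


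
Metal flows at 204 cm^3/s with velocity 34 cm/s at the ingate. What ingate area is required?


Formula: A_ingate = Q / v  (continuity equation)
A = 204 cm^3/s / 34 cm/s = 6.0000 cm^2

Answer: 6.0000 cm^2


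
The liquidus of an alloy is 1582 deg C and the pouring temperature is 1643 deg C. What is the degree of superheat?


Formula: Superheat = T_pour - T_melt
Superheat = 1643 - 1582 = 61 deg C

Answer: 61 deg C


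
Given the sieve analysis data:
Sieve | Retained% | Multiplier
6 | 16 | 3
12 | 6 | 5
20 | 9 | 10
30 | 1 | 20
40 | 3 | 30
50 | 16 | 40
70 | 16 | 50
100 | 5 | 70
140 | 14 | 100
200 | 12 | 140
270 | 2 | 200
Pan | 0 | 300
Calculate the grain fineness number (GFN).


Formula: GFN = sum(pct * multiplier) / sum(pct)
sum(pct * multiplier) = 5548
sum(pct) = 100
GFN = 5548 / 100 = 55.48

Answer: 55.48


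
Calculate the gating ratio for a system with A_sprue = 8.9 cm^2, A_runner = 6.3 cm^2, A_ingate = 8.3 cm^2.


Sprue:Runner:Ingate = 1 : 6.3/8.9 : 8.3/8.9 = 1:0.71:0.93

1:0.71:0.93


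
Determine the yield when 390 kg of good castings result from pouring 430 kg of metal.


Formula: Casting Yield = (W_good / W_total) * 100
Yield = (390 kg / 430 kg) * 100 = 90.6977%


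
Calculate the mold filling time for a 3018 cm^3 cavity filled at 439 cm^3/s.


Formula: t_fill = V_mold / Q_flow
t = 3018 cm^3 / 439 cm^3/s = 6.8747 s

6.8747 s


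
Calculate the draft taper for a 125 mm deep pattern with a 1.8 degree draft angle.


Formula: taper = depth * tan(draft_angle)
tan(1.8 deg) = 0.0314263
taper = 125 mm * 0.0314263 = 3.9283 mm

Answer: 3.9283 mm


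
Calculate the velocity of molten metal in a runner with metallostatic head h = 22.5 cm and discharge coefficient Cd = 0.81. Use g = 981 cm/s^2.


Formula: v = Cd * sqrt(2 * g * h)  (Torricelli with discharge coefficient)
2*g*h = 2 * 981 * 22.5 = 44145.0 cm^2/s^2
sqrt(44145.0) = 210.10712 cm/s
v = 0.81 * 210.10712 = 170.1868 cm/s

170.1868 cm/s


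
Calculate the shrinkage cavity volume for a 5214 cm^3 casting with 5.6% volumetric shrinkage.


Formula: V_shrink = V_casting * shrinkage_pct / 100
V_shrink = 5214 cm^3 * 5.6 / 100 = 291.9840 cm^3

291.9840 cm^3


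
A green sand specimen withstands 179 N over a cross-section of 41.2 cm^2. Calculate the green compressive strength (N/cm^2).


Formula: Compressive Strength = Force / Area
Strength = 179 N / 41.2 cm^2 = 4.3447 N/cm^2

Answer: 4.3447 N/cm^2


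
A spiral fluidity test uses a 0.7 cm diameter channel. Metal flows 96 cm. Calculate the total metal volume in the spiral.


Formula: V = pi * (d/2)^2 * L  (cylinder volume)
Radius = 0.7/2 = 0.35 cm
V = pi * 0.35^2 * 96 = 36.9451 cm^3


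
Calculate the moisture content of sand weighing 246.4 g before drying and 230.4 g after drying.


Formula: MC = (W_wet - W_dry) / W_wet * 100
Water mass = 246.4 - 230.4 = 16.0 g
MC = 16.0 / 246.4 * 100 = 6.4935%

6.4935%


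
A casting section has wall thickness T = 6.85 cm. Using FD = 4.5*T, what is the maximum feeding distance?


Formula: FD = 4.5 * T  (riser feeding-distance rule)
FD = 4.5 * 6.85 cm = 30.8250 cm

30.8250 cm


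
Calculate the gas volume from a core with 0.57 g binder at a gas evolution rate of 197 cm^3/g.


Formula: V_gas = W_binder * gas_evolution_rate
V = 0.57 g * 197 cm^3/g = 112.2900 cm^3

Final answer: 112.2900 cm^3


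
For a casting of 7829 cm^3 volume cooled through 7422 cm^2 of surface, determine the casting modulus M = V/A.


Formula: Casting Modulus M = V / A
M = 7829 cm^3 / 7422 cm^2 = 1.0548 cm

Answer: 1.0548 cm


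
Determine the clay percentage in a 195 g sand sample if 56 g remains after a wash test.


Formula: Clay% = (W_total - W_washed) / W_total * 100
Clay mass = 195 - 56 = 139 g
Clay% = 139 / 195 * 100 = 71.2821%

Answer: 71.2821%


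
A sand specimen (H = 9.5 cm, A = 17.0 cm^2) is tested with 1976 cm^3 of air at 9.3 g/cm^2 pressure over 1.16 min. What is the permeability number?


Formula: Permeability Number P = (V * H) / (p * A * t)
Numerator: V * H = 1976 * 9.5 = 18772.0
Denominator: p * A * t = 9.3 * 17.0 * 1.16 = 183.396
P = 18772.0 / 183.396 = 102.3577

102.3577


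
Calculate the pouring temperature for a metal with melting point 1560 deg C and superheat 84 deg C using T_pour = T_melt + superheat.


Formula: T_pour = T_melt + Superheat
T_pour = 1560 + 84 = 1644 deg C


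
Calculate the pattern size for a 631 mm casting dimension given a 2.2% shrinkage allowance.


Formula: L_pattern = L_casting * (1 + shrinkage_rate/100)
Shrinkage factor = 1 + 2.2/100 = 1.022
L_pattern = 631 mm * 1.022 = 644.8820 mm


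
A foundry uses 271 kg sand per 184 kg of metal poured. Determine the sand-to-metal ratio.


Formula: Sand-to-Metal Ratio = W_sand / W_metal
Ratio = 271 kg / 184 kg = 1.4728

1.4728


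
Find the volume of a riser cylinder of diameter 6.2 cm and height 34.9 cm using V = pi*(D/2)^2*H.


Formula: V = pi * (D/2)^2 * H  (cylinder volume)
Radius = D/2 = 6.2/2 = 3.1 cm
V = pi * 3.1^2 * 34.9 = 1053.6556 cm^3

Final answer: 1053.6556 cm^3


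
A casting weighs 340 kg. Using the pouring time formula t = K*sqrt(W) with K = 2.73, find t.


Formula: t = K * sqrt(W)
sqrt(W) = sqrt(340) = 18.43909
t = 2.73 * 18.43909 = 50.3387 s

50.3387 s


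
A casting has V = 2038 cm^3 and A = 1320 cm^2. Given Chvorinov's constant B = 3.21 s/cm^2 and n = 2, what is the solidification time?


Formula: t_s = B * (V/A)^n  (Chvorinov's rule, n=2)
Modulus M = V/A = 2038/1320 = 1.543939 cm
M^2 = 1.543939^2 = 2.383748 cm^2
t_s = 3.21 * 2.383748 = 7.6518 s

Final answer: 7.6518 s


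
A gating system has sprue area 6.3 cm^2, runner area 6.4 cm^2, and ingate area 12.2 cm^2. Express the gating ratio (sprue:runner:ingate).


Sprue:Runner:Ingate = 1 : 6.4/6.3 : 12.2/6.3 = 1:1.02:1.94


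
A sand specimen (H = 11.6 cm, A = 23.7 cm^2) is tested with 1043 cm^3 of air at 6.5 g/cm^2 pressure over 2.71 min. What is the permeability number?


Formula: Permeability Number P = (V * H) / (p * A * t)
Numerator: V * H = 1043 * 11.6 = 12098.8
Denominator: p * A * t = 6.5 * 23.7 * 2.71 = 417.4755
P = 12098.8 / 417.4755 = 28.9809


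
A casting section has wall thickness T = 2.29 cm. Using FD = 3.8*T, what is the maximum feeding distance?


Formula: FD = 3.8 * T  (riser feeding-distance rule)
FD = 3.8 * 2.29 cm = 8.7020 cm

8.7020 cm


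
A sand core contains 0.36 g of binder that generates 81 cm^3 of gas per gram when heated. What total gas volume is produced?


Formula: V_gas = W_binder * gas_evolution_rate
V = 0.36 g * 81 cm^3/g = 29.1600 cm^3

29.1600 cm^3


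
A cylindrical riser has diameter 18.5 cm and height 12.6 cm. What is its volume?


Formula: V = pi * (D/2)^2 * H  (cylinder volume)
Radius = D/2 = 18.5/2 = 9.25 cm
V = pi * 9.25^2 * 12.6 = 3386.9118 cm^3

3386.9118 cm^3


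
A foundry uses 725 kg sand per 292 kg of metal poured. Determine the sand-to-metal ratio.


Formula: Sand-to-Metal Ratio = W_sand / W_metal
Ratio = 725 kg / 292 kg = 2.4829


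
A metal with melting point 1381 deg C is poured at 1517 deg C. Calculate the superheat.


Formula: Superheat = T_pour - T_melt
Superheat = 1517 - 1381 = 136 deg C


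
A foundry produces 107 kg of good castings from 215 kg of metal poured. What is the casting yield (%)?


Formula: Casting Yield = (W_good / W_total) * 100
Yield = (107 kg / 215 kg) * 100 = 49.7674%

49.7674%


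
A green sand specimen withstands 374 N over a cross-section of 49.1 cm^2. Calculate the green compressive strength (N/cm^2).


Formula: Compressive Strength = Force / Area
Strength = 374 N / 49.1 cm^2 = 7.6171 N/cm^2

7.6171 N/cm^2


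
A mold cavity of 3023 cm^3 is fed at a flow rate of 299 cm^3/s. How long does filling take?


Formula: t_fill = V_mold / Q_flow
t = 3023 cm^3 / 299 cm^3/s = 10.1104 s

10.1104 s


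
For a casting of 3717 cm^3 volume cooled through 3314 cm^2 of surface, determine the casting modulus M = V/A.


Formula: Casting Modulus M = V / A
M = 3717 cm^3 / 3314 cm^2 = 1.1216 cm

Final answer: 1.1216 cm


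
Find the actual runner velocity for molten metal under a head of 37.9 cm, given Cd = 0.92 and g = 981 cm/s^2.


Formula: v = Cd * sqrt(2 * g * h)  (Torricelli with discharge coefficient)
2*g*h = 2 * 981 * 37.9 = 74359.8 cm^2/s^2
sqrt(74359.8) = 272.68993 cm/s
v = 0.92 * 272.68993 = 250.8747 cm/s

250.8747 cm/s


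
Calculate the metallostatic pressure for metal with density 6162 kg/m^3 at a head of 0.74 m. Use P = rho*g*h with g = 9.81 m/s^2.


Formula: P = rho * g * h
rho * g = 6162 * 9.81 = 60449.22 N/m^3
P = 60449.22 * 0.74 = 44732.4228 Pa

44732.4228 Pa


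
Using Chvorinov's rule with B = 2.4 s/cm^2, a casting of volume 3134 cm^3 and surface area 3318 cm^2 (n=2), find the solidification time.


Formula: t_s = B * (V/A)^n  (Chvorinov's rule, n=2)
Modulus M = V/A = 3134/3318 = 0.944545 cm
M^2 = 0.944545^2 = 0.892165 cm^2
t_s = 2.4 * 0.892165 = 2.1412 s

Final answer: 2.1412 s


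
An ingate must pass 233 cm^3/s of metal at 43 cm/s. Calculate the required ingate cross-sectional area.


Formula: A_ingate = Q / v  (continuity equation)
A = 233 cm^3/s / 43 cm/s = 5.4186 cm^2


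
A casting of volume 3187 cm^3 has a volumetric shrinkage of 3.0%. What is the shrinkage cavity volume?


Formula: V_shrink = V_casting * shrinkage_pct / 100
V_shrink = 3187 cm^3 * 3.0 / 100 = 95.6100 cm^3

95.6100 cm^3


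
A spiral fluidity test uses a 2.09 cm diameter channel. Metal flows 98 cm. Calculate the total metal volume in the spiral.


Formula: V = pi * (d/2)^2 * L  (cylinder volume)
Radius = 2.09/2 = 1.045 cm
V = pi * 1.045^2 * 98 = 336.2084 cm^3

Final answer: 336.2084 cm^3


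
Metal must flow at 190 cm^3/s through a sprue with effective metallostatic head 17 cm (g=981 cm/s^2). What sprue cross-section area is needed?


Formula: v = sqrt(2*g*h), A = Q/v
Velocity: v = sqrt(2 * 981 * 17) = sqrt(33354) = 182.6308 cm/s
Sprue area: A = Q / v = 190 / 182.6308 = 1.0404 cm^2


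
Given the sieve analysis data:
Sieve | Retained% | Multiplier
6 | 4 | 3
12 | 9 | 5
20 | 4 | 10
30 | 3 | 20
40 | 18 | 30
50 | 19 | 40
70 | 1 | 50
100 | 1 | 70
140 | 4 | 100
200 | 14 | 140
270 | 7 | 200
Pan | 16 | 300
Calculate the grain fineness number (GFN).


Formula: GFN = sum(pct * multiplier) / sum(pct)
sum(pct * multiplier) = 10137
sum(pct) = 100
GFN = 10137 / 100 = 101.37

Final answer: 101.37


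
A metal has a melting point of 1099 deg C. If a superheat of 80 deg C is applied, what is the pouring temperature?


Formula: T_pour = T_melt + Superheat
T_pour = 1099 + 80 = 1179 deg C

Answer: 1179 deg C


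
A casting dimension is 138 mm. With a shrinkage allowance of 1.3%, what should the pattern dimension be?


Formula: L_pattern = L_casting * (1 + shrinkage_rate/100)
Shrinkage factor = 1 + 1.3/100 = 1.013
L_pattern = 138 mm * 1.013 = 139.7940 mm

139.7940 mm


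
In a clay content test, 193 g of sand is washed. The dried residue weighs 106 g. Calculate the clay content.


Formula: Clay% = (W_total - W_washed) / W_total * 100
Clay mass = 193 - 106 = 87 g
Clay% = 87 / 193 * 100 = 45.0777%

Answer: 45.0777%


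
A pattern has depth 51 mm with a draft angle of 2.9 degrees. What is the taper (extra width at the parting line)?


Formula: taper = depth * tan(draft_angle)
tan(2.9 deg) = 0.0506578
taper = 51 mm * 0.0506578 = 2.5835 mm

2.5835 mm


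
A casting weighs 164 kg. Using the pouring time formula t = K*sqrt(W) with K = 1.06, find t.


Formula: t = K * sqrt(W)
sqrt(W) = sqrt(164) = 12.80625
t = 1.06 * 12.80625 = 13.5746 s

Answer: 13.5746 s


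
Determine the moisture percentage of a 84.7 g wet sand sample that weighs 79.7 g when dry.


Formula: MC = (W_wet - W_dry) / W_wet * 100
Water mass = 84.7 - 79.7 = 5.0 g
MC = 5.0 / 84.7 * 100 = 5.9032%


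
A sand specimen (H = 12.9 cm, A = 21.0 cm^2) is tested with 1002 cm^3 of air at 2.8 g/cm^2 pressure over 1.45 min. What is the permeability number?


Formula: Permeability Number P = (V * H) / (p * A * t)
Numerator: V * H = 1002 * 12.9 = 12925.8
Denominator: p * A * t = 2.8 * 21.0 * 1.45 = 85.26
P = 12925.8 / 85.26 = 151.6045


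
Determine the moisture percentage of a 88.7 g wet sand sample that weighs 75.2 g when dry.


Formula: MC = (W_wet - W_dry) / W_wet * 100
Water mass = 88.7 - 75.2 = 13.5 g
MC = 13.5 / 88.7 * 100 = 15.2198%

Final answer: 15.2198%


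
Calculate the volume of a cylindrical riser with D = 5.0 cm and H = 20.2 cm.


Formula: V = pi * (D/2)^2 * H  (cylinder volume)
Radius = D/2 = 5.0/2 = 2.5 cm
V = pi * 2.5^2 * 20.2 = 396.6261 cm^3

Answer: 396.6261 cm^3


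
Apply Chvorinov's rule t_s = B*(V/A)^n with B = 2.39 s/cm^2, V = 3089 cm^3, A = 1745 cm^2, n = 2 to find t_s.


Formula: t_s = B * (V/A)^n  (Chvorinov's rule, n=2)
Modulus M = V/A = 3089/1745 = 1.770201 cm
M^2 = 1.770201^2 = 3.133612 cm^2
t_s = 2.39 * 3.133612 = 7.4893 s

Answer: 7.4893 s


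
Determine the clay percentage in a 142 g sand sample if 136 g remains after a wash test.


Formula: Clay% = (W_total - W_washed) / W_total * 100
Clay mass = 142 - 136 = 6 g
Clay% = 6 / 142 * 100 = 4.2254%


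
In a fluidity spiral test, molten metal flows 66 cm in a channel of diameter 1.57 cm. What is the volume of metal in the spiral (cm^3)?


Formula: V = pi * (d/2)^2 * L  (cylinder volume)
Radius = 1.57/2 = 0.785 cm
V = pi * 0.785^2 * 66 = 127.7712 cm^3


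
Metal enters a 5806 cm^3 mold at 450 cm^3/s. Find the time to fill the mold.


Formula: t_fill = V_mold / Q_flow
t = 5806 cm^3 / 450 cm^3/s = 12.9022 s


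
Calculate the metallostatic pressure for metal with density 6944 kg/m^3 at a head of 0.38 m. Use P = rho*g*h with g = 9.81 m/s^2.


Formula: P = rho * g * h
rho * g = 6944 * 9.81 = 68120.64 N/m^3
P = 68120.64 * 0.38 = 25885.8432 Pa


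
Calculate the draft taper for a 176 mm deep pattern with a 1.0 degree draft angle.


Formula: taper = depth * tan(draft_angle)
tan(1.0 deg) = 0.0174551
taper = 176 mm * 0.0174551 = 3.0721 mm


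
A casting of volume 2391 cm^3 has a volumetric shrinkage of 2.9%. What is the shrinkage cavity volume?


Formula: V_shrink = V_casting * shrinkage_pct / 100
V_shrink = 2391 cm^3 * 2.9 / 100 = 69.3390 cm^3

Final answer: 69.3390 cm^3


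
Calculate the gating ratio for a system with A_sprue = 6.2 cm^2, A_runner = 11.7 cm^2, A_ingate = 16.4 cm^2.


Sprue:Runner:Ingate = 1 : 11.7/6.2 : 16.4/6.2 = 1:1.89:2.65

Final answer: 1:1.89:2.65


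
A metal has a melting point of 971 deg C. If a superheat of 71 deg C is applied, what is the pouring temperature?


Formula: T_pour = T_melt + Superheat
T_pour = 971 + 71 = 1042 deg C

Answer: 1042 deg C


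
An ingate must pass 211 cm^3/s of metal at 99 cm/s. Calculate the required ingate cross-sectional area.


Formula: A_ingate = Q / v  (continuity equation)
A = 211 cm^3/s / 99 cm/s = 2.1313 cm^2

Final answer: 2.1313 cm^2


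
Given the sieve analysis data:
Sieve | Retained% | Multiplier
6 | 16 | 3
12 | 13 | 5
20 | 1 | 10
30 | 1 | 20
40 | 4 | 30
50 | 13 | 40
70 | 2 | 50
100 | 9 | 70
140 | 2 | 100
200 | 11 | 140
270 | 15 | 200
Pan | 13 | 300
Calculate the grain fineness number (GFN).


Formula: GFN = sum(pct * multiplier) / sum(pct)
sum(pct * multiplier) = 10153
sum(pct) = 100
GFN = 10153 / 100 = 101.53

101.53


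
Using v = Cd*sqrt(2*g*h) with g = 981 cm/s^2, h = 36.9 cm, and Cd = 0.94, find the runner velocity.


Formula: v = Cd * sqrt(2 * g * h)  (Torricelli with discharge coefficient)
2*g*h = 2 * 981 * 36.9 = 72397.8 cm^2/s^2
sqrt(72397.8) = 269.06839 cm/s
v = 0.94 * 269.06839 = 252.9243 cm/s

Final answer: 252.9243 cm/s


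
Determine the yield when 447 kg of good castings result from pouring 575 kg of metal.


Formula: Casting Yield = (W_good / W_total) * 100
Yield = (447 kg / 575 kg) * 100 = 77.7391%


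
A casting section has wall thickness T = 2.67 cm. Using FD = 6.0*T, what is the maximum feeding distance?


Formula: FD = 6.0 * T  (riser feeding-distance rule)
FD = 6.0 * 2.67 cm = 16.0200 cm

Answer: 16.0200 cm


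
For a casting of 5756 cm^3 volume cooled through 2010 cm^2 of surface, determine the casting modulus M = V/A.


Formula: Casting Modulus M = V / A
M = 5756 cm^3 / 2010 cm^2 = 2.8637 cm


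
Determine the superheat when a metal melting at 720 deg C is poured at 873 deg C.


Formula: Superheat = T_pour - T_melt
Superheat = 873 - 720 = 153 deg C


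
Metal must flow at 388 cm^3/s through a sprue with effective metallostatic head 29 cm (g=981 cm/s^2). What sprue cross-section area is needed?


Formula: v = sqrt(2*g*h), A = Q/v
Velocity: v = sqrt(2 * 981 * 29) = sqrt(56898) = 238.5330 cm/s
Sprue area: A = Q / v = 388 / 238.5330 = 1.6266 cm^2

Answer: 1.6266 cm^2


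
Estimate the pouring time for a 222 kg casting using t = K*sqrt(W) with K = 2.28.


Formula: t = K * sqrt(W)
sqrt(W) = sqrt(222) = 14.89966
t = 2.28 * 14.89966 = 33.9712 s

Answer: 33.9712 s


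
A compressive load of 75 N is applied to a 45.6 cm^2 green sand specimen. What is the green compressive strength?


Formula: Compressive Strength = Force / Area
Strength = 75 N / 45.6 cm^2 = 1.6447 N/cm^2

Answer: 1.6447 N/cm^2


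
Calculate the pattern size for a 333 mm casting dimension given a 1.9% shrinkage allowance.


Formula: L_pattern = L_casting * (1 + shrinkage_rate/100)
Shrinkage factor = 1 + 1.9/100 = 1.019
L_pattern = 333 mm * 1.019 = 339.3270 mm

339.3270 mm


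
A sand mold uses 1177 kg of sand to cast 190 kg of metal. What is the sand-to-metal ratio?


Formula: Sand-to-Metal Ratio = W_sand / W_metal
Ratio = 1177 kg / 190 kg = 6.1947

6.1947


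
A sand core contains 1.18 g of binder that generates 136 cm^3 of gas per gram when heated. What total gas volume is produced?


Formula: V_gas = W_binder * gas_evolution_rate
V = 1.18 g * 136 cm^3/g = 160.4800 cm^3

Final answer: 160.4800 cm^3


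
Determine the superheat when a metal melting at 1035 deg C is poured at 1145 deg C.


Formula: Superheat = T_pour - T_melt
Superheat = 1145 - 1035 = 110 deg C

Answer: 110 deg C


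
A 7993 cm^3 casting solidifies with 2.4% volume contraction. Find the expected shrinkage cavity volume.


Formula: V_shrink = V_casting * shrinkage_pct / 100
V_shrink = 7993 cm^3 * 2.4 / 100 = 191.8320 cm^3

Answer: 191.8320 cm^3


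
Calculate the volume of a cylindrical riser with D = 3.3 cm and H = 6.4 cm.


Formula: V = pi * (D/2)^2 * H  (cylinder volume)
Radius = D/2 = 3.3/2 = 1.65 cm
V = pi * 1.65^2 * 6.4 = 54.7391 cm^3

Answer: 54.7391 cm^3


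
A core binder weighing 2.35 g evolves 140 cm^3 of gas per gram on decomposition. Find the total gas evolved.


Formula: V_gas = W_binder * gas_evolution_rate
V = 2.35 g * 140 cm^3/g = 329.0000 cm^3

Final answer: 329.0000 cm^3


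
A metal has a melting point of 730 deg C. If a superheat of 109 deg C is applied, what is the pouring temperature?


Formula: T_pour = T_melt + Superheat
T_pour = 730 + 109 = 839 deg C

839 deg C


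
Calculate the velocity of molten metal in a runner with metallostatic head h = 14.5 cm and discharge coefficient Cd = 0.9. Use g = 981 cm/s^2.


Formula: v = Cd * sqrt(2 * g * h)  (Torricelli with discharge coefficient)
2*g*h = 2 * 981 * 14.5 = 28449.0 cm^2/s^2
sqrt(28449.0) = 168.66831 cm/s
v = 0.9 * 168.66831 = 151.8015 cm/s


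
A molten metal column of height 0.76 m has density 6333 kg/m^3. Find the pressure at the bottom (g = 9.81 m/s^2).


Formula: P = rho * g * h
rho * g = 6333 * 9.81 = 62126.73 N/m^3
P = 62126.73 * 0.76 = 47216.3148 Pa


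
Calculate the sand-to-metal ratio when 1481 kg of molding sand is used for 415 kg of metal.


Formula: Sand-to-Metal Ratio = W_sand / W_metal
Ratio = 1481 kg / 415 kg = 3.5687


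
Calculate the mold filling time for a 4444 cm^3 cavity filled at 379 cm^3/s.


Formula: t_fill = V_mold / Q_flow
t = 4444 cm^3 / 379 cm^3/s = 11.7256 s

11.7256 s


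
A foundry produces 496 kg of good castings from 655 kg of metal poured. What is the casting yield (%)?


Formula: Casting Yield = (W_good / W_total) * 100
Yield = (496 kg / 655 kg) * 100 = 75.7252%

Answer: 75.7252%


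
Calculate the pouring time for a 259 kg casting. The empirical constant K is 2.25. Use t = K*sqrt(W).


Formula: t = K * sqrt(W)
sqrt(W) = sqrt(259) = 16.09348
t = 2.25 * 16.09348 = 36.2103 s

Answer: 36.2103 s


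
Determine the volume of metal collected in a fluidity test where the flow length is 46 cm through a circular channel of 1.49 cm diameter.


Formula: V = pi * (d/2)^2 * L  (cylinder volume)
Radius = 1.49/2 = 0.745 cm
V = pi * 0.745^2 * 46 = 80.2085 cm^3

Final answer: 80.2085 cm^3


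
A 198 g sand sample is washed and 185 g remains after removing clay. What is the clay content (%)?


Formula: Clay% = (W_total - W_washed) / W_total * 100
Clay mass = 198 - 185 = 13 g
Clay% = 13 / 198 * 100 = 6.5657%

Final answer: 6.5657%


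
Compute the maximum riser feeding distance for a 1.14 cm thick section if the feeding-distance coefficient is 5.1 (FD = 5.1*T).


Formula: FD = 5.1 * T  (riser feeding-distance rule)
FD = 5.1 * 1.14 cm = 5.8140 cm

5.8140 cm


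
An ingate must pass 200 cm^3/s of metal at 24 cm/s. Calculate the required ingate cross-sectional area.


Formula: A_ingate = Q / v  (continuity equation)
A = 200 cm^3/s / 24 cm/s = 8.3333 cm^2

Final answer: 8.3333 cm^2


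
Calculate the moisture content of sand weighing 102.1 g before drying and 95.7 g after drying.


Formula: MC = (W_wet - W_dry) / W_wet * 100
Water mass = 102.1 - 95.7 = 6.4 g
MC = 6.4 / 102.1 * 100 = 6.2684%

Answer: 6.2684%


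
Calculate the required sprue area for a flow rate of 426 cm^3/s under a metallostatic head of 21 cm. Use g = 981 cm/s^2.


Formula: v = sqrt(2*g*h), A = Q/v
Velocity: v = sqrt(2 * 981 * 21) = sqrt(41202) = 202.9828 cm/s
Sprue area: A = Q / v = 426 / 202.9828 = 2.0987 cm^2

Answer: 2.0987 cm^2


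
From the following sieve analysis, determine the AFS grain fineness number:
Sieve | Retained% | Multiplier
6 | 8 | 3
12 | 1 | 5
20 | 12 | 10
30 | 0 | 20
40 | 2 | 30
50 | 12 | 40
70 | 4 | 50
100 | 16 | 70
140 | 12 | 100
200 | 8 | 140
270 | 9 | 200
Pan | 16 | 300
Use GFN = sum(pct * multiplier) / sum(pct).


Formula: GFN = sum(pct * multiplier) / sum(pct)
sum(pct * multiplier) = 10929
sum(pct) = 100
GFN = 10929 / 100 = 109.29

109.29


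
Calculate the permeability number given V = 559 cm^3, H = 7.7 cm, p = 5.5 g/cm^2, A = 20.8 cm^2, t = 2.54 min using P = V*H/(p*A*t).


Formula: Permeability Number P = (V * H) / (p * A * t)
Numerator: V * H = 559 * 7.7 = 4304.3
Denominator: p * A * t = 5.5 * 20.8 * 2.54 = 290.576
P = 4304.3 / 290.576 = 14.8130

14.8130


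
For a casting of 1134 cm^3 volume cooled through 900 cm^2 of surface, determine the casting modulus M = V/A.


Formula: Casting Modulus M = V / A
M = 1134 cm^3 / 900 cm^2 = 1.2600 cm

Answer: 1.2600 cm


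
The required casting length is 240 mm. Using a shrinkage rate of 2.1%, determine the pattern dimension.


Formula: L_pattern = L_casting * (1 + shrinkage_rate/100)
Shrinkage factor = 1 + 2.1/100 = 1.021
L_pattern = 240 mm * 1.021 = 245.0400 mm


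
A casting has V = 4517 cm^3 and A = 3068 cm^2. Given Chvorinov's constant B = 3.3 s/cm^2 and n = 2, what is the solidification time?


Formula: t_s = B * (V/A)^n  (Chvorinov's rule, n=2)
Modulus M = V/A = 4517/3068 = 1.472295 cm
M^2 = 1.472295^2 = 2.167653 cm^2
t_s = 3.3 * 2.167653 = 7.1533 s

Final answer: 7.1533 s


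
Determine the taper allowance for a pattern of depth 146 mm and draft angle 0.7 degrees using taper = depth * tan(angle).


Formula: taper = depth * tan(draft_angle)
tan(0.7 deg) = 0.0122179
taper = 146 mm * 0.0122179 = 1.7838 mm

1.7838 mm


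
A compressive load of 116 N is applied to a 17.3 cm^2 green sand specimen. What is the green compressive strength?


Formula: Compressive Strength = Force / Area
Strength = 116 N / 17.3 cm^2 = 6.7052 N/cm^2


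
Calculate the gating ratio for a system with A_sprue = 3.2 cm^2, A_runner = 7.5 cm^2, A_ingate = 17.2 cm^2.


Sprue:Runner:Ingate = 1 : 7.5/3.2 : 17.2/3.2 = 1:2.34:5.38

1:2.34:5.38


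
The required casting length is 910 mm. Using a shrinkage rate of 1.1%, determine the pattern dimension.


Formula: L_pattern = L_casting * (1 + shrinkage_rate/100)
Shrinkage factor = 1 + 1.1/100 = 1.011
L_pattern = 910 mm * 1.011 = 920.0100 mm

Answer: 920.0100 mm


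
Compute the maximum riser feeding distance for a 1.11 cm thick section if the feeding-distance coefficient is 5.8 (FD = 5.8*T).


Formula: FD = 5.8 * T  (riser feeding-distance rule)
FD = 5.8 * 1.11 cm = 6.4380 cm

Answer: 6.4380 cm


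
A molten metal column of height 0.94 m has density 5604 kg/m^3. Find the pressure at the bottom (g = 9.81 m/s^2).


Formula: P = rho * g * h
rho * g = 5604 * 9.81 = 54975.24 N/m^3
P = 54975.24 * 0.94 = 51676.7256 Pa

51676.7256 Pa


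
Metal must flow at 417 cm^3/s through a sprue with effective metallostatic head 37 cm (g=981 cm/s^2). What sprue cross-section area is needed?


Formula: v = sqrt(2*g*h), A = Q/v
Velocity: v = sqrt(2 * 981 * 37) = sqrt(72594) = 269.4327 cm/s
Sprue area: A = Q / v = 417 / 269.4327 = 1.5477 cm^2

Answer: 1.5477 cm^2


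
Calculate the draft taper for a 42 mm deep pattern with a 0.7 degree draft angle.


Formula: taper = depth * tan(draft_angle)
tan(0.7 deg) = 0.0122179
taper = 42 mm * 0.0122179 = 0.5132 mm

Answer: 0.5132 mm
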